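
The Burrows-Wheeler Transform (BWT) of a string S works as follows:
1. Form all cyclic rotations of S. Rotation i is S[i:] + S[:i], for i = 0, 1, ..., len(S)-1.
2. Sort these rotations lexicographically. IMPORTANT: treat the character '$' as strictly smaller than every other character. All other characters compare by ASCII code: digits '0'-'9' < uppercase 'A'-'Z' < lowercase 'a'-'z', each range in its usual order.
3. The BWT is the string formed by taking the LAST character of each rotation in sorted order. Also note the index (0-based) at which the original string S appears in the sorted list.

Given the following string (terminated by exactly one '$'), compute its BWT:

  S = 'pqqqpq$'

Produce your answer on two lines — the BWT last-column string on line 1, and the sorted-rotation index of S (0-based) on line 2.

Answer: qq$pqqp
2

Derivation:
All 7 rotations (rotation i = S[i:]+S[:i]):
  rot[0] = pqqqpq$
  rot[1] = qqqpq$p
  rot[2] = qqpq$pq
  rot[3] = qpq$pqq
  rot[4] = pq$pqqq
  rot[5] = q$pqqqp
  rot[6] = $pqqqpq
Sorted (with $ < everything):
  sorted[0] = $pqqqpq  (last char: 'q')
  sorted[1] = pq$pqqq  (last char: 'q')
  sorted[2] = pqqqpq$  (last char: '$')
  sorted[3] = q$pqqqp  (last char: 'p')
  sorted[4] = qpq$pqq  (last char: 'q')
  sorted[5] = qqpq$pq  (last char: 'q')
  sorted[6] = qqqpq$p  (last char: 'p')
Last column: qq$pqqp
Original string S is at sorted index 2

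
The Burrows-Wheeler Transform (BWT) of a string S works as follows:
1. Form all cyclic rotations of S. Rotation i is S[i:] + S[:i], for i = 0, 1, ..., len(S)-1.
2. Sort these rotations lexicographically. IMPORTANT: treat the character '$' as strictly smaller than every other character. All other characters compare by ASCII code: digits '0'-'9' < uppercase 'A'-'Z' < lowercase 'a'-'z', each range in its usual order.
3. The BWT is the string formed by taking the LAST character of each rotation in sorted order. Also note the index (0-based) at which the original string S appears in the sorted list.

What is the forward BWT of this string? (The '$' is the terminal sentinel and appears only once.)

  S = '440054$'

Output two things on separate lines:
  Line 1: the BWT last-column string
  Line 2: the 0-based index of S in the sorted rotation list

Answer: 44054$0
5

Derivation:
All 7 rotations (rotation i = S[i:]+S[:i]):
  rot[0] = 440054$
  rot[1] = 40054$4
  rot[2] = 0054$44
  rot[3] = 054$440
  rot[4] = 54$4400
  rot[5] = 4$44005
  rot[6] = $440054
Sorted (with $ < everything):
  sorted[0] = $440054  (last char: '4')
  sorted[1] = 0054$44  (last char: '4')
  sorted[2] = 054$440  (last char: '0')
  sorted[3] = 4$44005  (last char: '5')
  sorted[4] = 40054$4  (last char: '4')
  sorted[5] = 440054$  (last char: '$')
  sorted[6] = 54$4400  (last char: '0')
Last column: 44054$0
Original string S is at sorted index 5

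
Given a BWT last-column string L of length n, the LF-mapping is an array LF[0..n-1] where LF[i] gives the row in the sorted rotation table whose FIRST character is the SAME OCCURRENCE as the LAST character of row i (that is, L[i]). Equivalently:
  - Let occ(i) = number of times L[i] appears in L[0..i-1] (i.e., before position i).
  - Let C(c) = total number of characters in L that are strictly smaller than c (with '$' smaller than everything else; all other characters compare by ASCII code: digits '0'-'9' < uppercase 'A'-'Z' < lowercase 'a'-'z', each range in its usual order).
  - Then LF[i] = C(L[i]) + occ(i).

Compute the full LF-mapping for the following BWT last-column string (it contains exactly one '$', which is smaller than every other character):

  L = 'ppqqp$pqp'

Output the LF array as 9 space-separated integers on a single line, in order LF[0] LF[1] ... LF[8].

Char counts: '$':1, 'p':5, 'q':3
C (first-col start): C('$')=0, C('p')=1, C('q')=6
L[0]='p': occ=0, LF[0]=C('p')+0=1+0=1
L[1]='p': occ=1, LF[1]=C('p')+1=1+1=2
L[2]='q': occ=0, LF[2]=C('q')+0=6+0=6
L[3]='q': occ=1, LF[3]=C('q')+1=6+1=7
L[4]='p': occ=2, LF[4]=C('p')+2=1+2=3
L[5]='$': occ=0, LF[5]=C('$')+0=0+0=0
L[6]='p': occ=3, LF[6]=C('p')+3=1+3=4
L[7]='q': occ=2, LF[7]=C('q')+2=6+2=8
L[8]='p': occ=4, LF[8]=C('p')+4=1+4=5

Answer: 1 2 6 7 3 0 4 8 5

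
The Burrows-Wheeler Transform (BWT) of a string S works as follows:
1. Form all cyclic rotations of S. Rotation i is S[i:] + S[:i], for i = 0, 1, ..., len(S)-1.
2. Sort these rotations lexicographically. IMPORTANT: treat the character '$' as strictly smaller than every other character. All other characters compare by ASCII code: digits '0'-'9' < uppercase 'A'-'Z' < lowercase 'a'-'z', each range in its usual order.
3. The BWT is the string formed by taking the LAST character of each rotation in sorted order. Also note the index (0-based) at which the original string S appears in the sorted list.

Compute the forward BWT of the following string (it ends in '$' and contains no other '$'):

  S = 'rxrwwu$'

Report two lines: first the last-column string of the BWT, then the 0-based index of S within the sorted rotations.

All 7 rotations (rotation i = S[i:]+S[:i]):
  rot[0] = rxrwwu$
  rot[1] = xrwwu$r
  rot[2] = rwwu$rx
  rot[3] = wwu$rxr
  rot[4] = wu$rxrw
  rot[5] = u$rxrww
  rot[6] = $rxrwwu
Sorted (with $ < everything):
  sorted[0] = $rxrwwu  (last char: 'u')
  sorted[1] = rwwu$rx  (last char: 'x')
  sorted[2] = rxrwwu$  (last char: '$')
  sorted[3] = u$rxrww  (last char: 'w')
  sorted[4] = wu$rxrw  (last char: 'w')
  sorted[5] = wwu$rxr  (last char: 'r')
  sorted[6] = xrwwu$r  (last char: 'r')
Last column: ux$wwrr
Original string S is at sorted index 2

Answer: ux$wwrr
2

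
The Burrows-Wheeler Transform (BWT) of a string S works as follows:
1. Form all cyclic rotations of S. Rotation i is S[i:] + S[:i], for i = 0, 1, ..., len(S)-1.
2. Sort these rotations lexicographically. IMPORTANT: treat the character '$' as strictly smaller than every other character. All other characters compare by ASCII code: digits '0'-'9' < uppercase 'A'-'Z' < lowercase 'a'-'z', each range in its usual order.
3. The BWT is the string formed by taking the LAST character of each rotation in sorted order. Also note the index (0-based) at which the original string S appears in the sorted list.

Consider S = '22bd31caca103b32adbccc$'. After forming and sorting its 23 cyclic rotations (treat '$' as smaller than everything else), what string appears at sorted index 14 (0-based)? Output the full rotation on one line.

All 23 rotations (rotation i = S[i:]+S[:i]):
  rot[0] = 22bd31caca103b32adbccc$
  rot[1] = 2bd31caca103b32adbccc$2
  rot[2] = bd31caca103b32adbccc$22
  rot[3] = d31caca103b32adbccc$22b
  rot[4] = 31caca103b32adbccc$22bd
  rot[5] = 1caca103b32adbccc$22bd3
  rot[6] = caca103b32adbccc$22bd31
  rot[7] = aca103b32adbccc$22bd31c
  rot[8] = ca103b32adbccc$22bd31ca
  rot[9] = a103b32adbccc$22bd31cac
  rot[10] = 103b32adbccc$22bd31caca
  rot[11] = 03b32adbccc$22bd31caca1
  rot[12] = 3b32adbccc$22bd31caca10
  rot[13] = b32adbccc$22bd31caca103
  rot[14] = 32adbccc$22bd31caca103b
  rot[15] = 2adbccc$22bd31caca103b3
  rot[16] = adbccc$22bd31caca103b32
  rot[17] = dbccc$22bd31caca103b32a
  rot[18] = bccc$22bd31caca103b32ad
  rot[19] = ccc$22bd31caca103b32adb
  rot[20] = cc$22bd31caca103b32adbc
  rot[21] = c$22bd31caca103b32adbcc
  rot[22] = $22bd31caca103b32adbccc
Sorted (with $ < everything):
  sorted[0] = $22bd31caca103b32adbccc
  sorted[1] = 03b32adbccc$22bd31caca1
  sorted[2] = 103b32adbccc$22bd31caca
  sorted[3] = 1caca103b32adbccc$22bd3
  sorted[4] = 22bd31caca103b32adbccc$
  sorted[5] = 2adbccc$22bd31caca103b3
  sorted[6] = 2bd31caca103b32adbccc$2
  sorted[7] = 31caca103b32adbccc$22bd
  sorted[8] = 32adbccc$22bd31caca103b
  sorted[9] = 3b32adbccc$22bd31caca10
  sorted[10] = a103b32adbccc$22bd31cac
  sorted[11] = aca103b32adbccc$22bd31c
  sorted[12] = adbccc$22bd31caca103b32
  sorted[13] = b32adbccc$22bd31caca103
  sorted[14] = bccc$22bd31caca103b32ad
  sorted[15] = bd31caca103b32adbccc$22
  sorted[16] = c$22bd31caca103b32adbcc
  sorted[17] = ca103b32adbccc$22bd31ca
  sorted[18] = caca103b32adbccc$22bd31
  sorted[19] = cc$22bd31caca103b32adbc
  sorted[20] = ccc$22bd31caca103b32adb
  sorted[21] = d31caca103b32adbccc$22b
  sorted[22] = dbccc$22bd31caca103b32a
sorted[14] = bccc$22bd31caca103b32ad

Answer: bccc$22bd31caca103b32ad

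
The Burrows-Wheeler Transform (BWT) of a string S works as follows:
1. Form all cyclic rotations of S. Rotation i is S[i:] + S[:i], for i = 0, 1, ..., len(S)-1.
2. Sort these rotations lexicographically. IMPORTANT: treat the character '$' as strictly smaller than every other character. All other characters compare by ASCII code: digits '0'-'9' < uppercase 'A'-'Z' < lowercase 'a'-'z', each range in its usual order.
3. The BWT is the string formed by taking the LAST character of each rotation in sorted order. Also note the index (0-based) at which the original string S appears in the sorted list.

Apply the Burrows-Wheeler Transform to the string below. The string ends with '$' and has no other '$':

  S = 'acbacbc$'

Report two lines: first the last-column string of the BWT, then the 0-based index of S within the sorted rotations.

Answer: c$bccbaa
1

Derivation:
All 8 rotations (rotation i = S[i:]+S[:i]):
  rot[0] = acbacbc$
  rot[1] = cbacbc$a
  rot[2] = bacbc$ac
  rot[3] = acbc$acb
  rot[4] = cbc$acba
  rot[5] = bc$acbac
  rot[6] = c$acbacb
  rot[7] = $acbacbc
Sorted (with $ < everything):
  sorted[0] = $acbacbc  (last char: 'c')
  sorted[1] = acbacbc$  (last char: '$')
  sorted[2] = acbc$acb  (last char: 'b')
  sorted[3] = bacbc$ac  (last char: 'c')
  sorted[4] = bc$acbac  (last char: 'c')
  sorted[5] = c$acbacb  (last char: 'b')
  sorted[6] = cbacbc$a  (last char: 'a')
  sorted[7] = cbc$acba  (last char: 'a')
Last column: c$bccbaa
Original string S is at sorted index 1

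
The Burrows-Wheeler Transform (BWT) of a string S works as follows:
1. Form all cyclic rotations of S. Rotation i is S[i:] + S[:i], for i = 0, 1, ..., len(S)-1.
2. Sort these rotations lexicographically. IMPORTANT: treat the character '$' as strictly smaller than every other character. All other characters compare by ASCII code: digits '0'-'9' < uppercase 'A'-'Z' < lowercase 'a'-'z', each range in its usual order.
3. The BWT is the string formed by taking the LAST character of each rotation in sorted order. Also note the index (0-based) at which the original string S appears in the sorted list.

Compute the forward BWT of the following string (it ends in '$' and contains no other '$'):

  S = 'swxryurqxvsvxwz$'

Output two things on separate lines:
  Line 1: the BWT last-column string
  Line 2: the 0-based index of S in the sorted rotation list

All 16 rotations (rotation i = S[i:]+S[:i]):
  rot[0] = swxryurqxvsvxwz$
  rot[1] = wxryurqxvsvxwz$s
  rot[2] = xryurqxvsvxwz$sw
  rot[3] = ryurqxvsvxwz$swx
  rot[4] = yurqxvsvxwz$swxr
  rot[5] = urqxvsvxwz$swxry
  rot[6] = rqxvsvxwz$swxryu
  rot[7] = qxvsvxwz$swxryur
  rot[8] = xvsvxwz$swxryurq
  rot[9] = vsvxwz$swxryurqx
  rot[10] = svxwz$swxryurqxv
  rot[11] = vxwz$swxryurqxvs
  rot[12] = xwz$swxryurqxvsv
  rot[13] = wz$swxryurqxvsvx
  rot[14] = z$swxryurqxvsvxw
  rot[15] = $swxryurqxvsvxwz
Sorted (with $ < everything):
  sorted[0] = $swxryurqxvsvxwz  (last char: 'z')
  sorted[1] = qxvsvxwz$swxryur  (last char: 'r')
  sorted[2] = rqxvsvxwz$swxryu  (last char: 'u')
  sorted[3] = ryurqxvsvxwz$swx  (last char: 'x')
  sorted[4] = svxwz$swxryurqxv  (last char: 'v')
  sorted[5] = swxryurqxvsvxwz$  (last char: '$')
  sorted[6] = urqxvsvxwz$swxry  (last char: 'y')
  sorted[7] = vsvxwz$swxryurqx  (last char: 'x')
  sorted[8] = vxwz$swxryurqxvs  (last char: 's')
  sorted[9] = wxryurqxvsvxwz$s  (last char: 's')
  sorted[10] = wz$swxryurqxvsvx  (last char: 'x')
  sorted[11] = xryurqxvsvxwz$sw  (last char: 'w')
  sorted[12] = xvsvxwz$swxryurq  (last char: 'q')
  sorted[13] = xwz$swxryurqxvsv  (last char: 'v')
  sorted[14] = yurqxvsvxwz$swxr  (last char: 'r')
  sorted[15] = z$swxryurqxvsvxw  (last char: 'w')
Last column: zruxv$yxssxwqvrw
Original string S is at sorted index 5

Answer: zruxv$yxssxwqvrw
5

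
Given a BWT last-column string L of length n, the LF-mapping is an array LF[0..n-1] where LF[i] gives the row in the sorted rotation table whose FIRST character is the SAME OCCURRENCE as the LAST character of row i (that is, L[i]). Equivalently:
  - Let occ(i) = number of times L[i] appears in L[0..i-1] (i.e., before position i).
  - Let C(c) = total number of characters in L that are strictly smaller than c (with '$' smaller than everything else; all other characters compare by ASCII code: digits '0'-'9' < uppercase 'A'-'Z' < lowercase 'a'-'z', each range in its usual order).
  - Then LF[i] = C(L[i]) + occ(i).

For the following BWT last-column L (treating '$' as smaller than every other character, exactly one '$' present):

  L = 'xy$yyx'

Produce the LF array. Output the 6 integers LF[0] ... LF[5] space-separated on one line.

Char counts: '$':1, 'x':2, 'y':3
C (first-col start): C('$')=0, C('x')=1, C('y')=3
L[0]='x': occ=0, LF[0]=C('x')+0=1+0=1
L[1]='y': occ=0, LF[1]=C('y')+0=3+0=3
L[2]='$': occ=0, LF[2]=C('$')+0=0+0=0
L[3]='y': occ=1, LF[3]=C('y')+1=3+1=4
L[4]='y': occ=2, LF[4]=C('y')+2=3+2=5
L[5]='x': occ=1, LF[5]=C('x')+1=1+1=2

Answer: 1 3 0 4 5 2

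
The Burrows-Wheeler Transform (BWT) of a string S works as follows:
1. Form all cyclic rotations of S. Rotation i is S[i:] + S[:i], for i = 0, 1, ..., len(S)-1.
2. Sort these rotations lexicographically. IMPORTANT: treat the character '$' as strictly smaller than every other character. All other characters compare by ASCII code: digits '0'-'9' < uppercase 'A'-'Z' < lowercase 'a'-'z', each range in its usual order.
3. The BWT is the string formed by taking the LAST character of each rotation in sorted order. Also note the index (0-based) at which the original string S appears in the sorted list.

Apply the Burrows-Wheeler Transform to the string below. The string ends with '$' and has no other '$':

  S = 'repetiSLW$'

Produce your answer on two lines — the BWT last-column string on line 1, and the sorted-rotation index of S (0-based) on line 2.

All 10 rotations (rotation i = S[i:]+S[:i]):
  rot[0] = repetiSLW$
  rot[1] = epetiSLW$r
  rot[2] = petiSLW$re
  rot[3] = etiSLW$rep
  rot[4] = tiSLW$repe
  rot[5] = iSLW$repet
  rot[6] = SLW$repeti
  rot[7] = LW$repetiS
  rot[8] = W$repetiSL
  rot[9] = $repetiSLW
Sorted (with $ < everything):
  sorted[0] = $repetiSLW  (last char: 'W')
  sorted[1] = LW$repetiS  (last char: 'S')
  sorted[2] = SLW$repeti  (last char: 'i')
  sorted[3] = W$repetiSL  (last char: 'L')
  sorted[4] = epetiSLW$r  (last char: 'r')
  sorted[5] = etiSLW$rep  (last char: 'p')
  sorted[6] = iSLW$repet  (last char: 't')
  sorted[7] = petiSLW$re  (last char: 'e')
  sorted[8] = repetiSLW$  (last char: '$')
  sorted[9] = tiSLW$repe  (last char: 'e')
Last column: WSiLrpte$e
Original string S is at sorted index 8

Answer: WSiLrpte$e
8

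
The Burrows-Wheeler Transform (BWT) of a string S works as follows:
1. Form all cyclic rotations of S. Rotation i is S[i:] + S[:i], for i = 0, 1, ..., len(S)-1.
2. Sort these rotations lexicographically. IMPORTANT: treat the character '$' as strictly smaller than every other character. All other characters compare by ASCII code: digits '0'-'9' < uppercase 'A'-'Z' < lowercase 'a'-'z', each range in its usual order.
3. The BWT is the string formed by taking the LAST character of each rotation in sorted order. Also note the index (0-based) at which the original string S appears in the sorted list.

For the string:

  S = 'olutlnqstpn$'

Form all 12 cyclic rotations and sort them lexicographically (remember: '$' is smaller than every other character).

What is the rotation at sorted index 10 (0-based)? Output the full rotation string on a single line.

Answer: tpn$olutlnqs

Derivation:
All 12 rotations (rotation i = S[i:]+S[:i]):
  rot[0] = olutlnqstpn$
  rot[1] = lutlnqstpn$o
  rot[2] = utlnqstpn$ol
  rot[3] = tlnqstpn$olu
  rot[4] = lnqstpn$olut
  rot[5] = nqstpn$olutl
  rot[6] = qstpn$olutln
  rot[7] = stpn$olutlnq
  rot[8] = tpn$olutlnqs
  rot[9] = pn$olutlnqst
  rot[10] = n$olutlnqstp
  rot[11] = $olutlnqstpn
Sorted (with $ < everything):
  sorted[0] = $olutlnqstpn
  sorted[1] = lnqstpn$olut
  sorted[2] = lutlnqstpn$o
  sorted[3] = n$olutlnqstp
  sorted[4] = nqstpn$olutl
  sorted[5] = olutlnqstpn$
  sorted[6] = pn$olutlnqst
  sorted[7] = qstpn$olutln
  sorted[8] = stpn$olutlnq
  sorted[9] = tlnqstpn$olu
  sorted[10] = tpn$olutlnqs
  sorted[11] = utlnqstpn$ol
sorted[10] = tpn$olutlnqs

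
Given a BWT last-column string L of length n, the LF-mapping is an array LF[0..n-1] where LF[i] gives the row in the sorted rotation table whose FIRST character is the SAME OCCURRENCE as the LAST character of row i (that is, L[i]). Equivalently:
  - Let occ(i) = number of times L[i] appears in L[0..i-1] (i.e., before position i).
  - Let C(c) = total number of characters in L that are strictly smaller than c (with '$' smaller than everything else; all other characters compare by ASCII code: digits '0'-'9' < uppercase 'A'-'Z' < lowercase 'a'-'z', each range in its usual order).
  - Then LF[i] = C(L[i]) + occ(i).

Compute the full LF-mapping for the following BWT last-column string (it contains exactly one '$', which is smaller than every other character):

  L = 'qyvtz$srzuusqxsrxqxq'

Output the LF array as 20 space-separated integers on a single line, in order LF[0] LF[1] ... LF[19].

Answer: 1 17 13 10 18 0 7 5 19 11 12 8 2 14 9 6 15 3 16 4

Derivation:
Char counts: '$':1, 'q':4, 'r':2, 's':3, 't':1, 'u':2, 'v':1, 'x':3, 'y':1, 'z':2
C (first-col start): C('$')=0, C('q')=1, C('r')=5, C('s')=7, C('t')=10, C('u')=11, C('v')=13, C('x')=14, C('y')=17, C('z')=18
L[0]='q': occ=0, LF[0]=C('q')+0=1+0=1
L[1]='y': occ=0, LF[1]=C('y')+0=17+0=17
L[2]='v': occ=0, LF[2]=C('v')+0=13+0=13
L[3]='t': occ=0, LF[3]=C('t')+0=10+0=10
L[4]='z': occ=0, LF[4]=C('z')+0=18+0=18
L[5]='$': occ=0, LF[5]=C('$')+0=0+0=0
L[6]='s': occ=0, LF[6]=C('s')+0=7+0=7
L[7]='r': occ=0, LF[7]=C('r')+0=5+0=5
L[8]='z': occ=1, LF[8]=C('z')+1=18+1=19
L[9]='u': occ=0, LF[9]=C('u')+0=11+0=11
L[10]='u': occ=1, LF[10]=C('u')+1=11+1=12
L[11]='s': occ=1, LF[11]=C('s')+1=7+1=8
L[12]='q': occ=1, LF[12]=C('q')+1=1+1=2
L[13]='x': occ=0, LF[13]=C('x')+0=14+0=14
L[14]='s': occ=2, LF[14]=C('s')+2=7+2=9
L[15]='r': occ=1, LF[15]=C('r')+1=5+1=6
L[16]='x': occ=1, LF[16]=C('x')+1=14+1=15
L[17]='q': occ=2, LF[17]=C('q')+2=1+2=3
L[18]='x': occ=2, LF[18]=C('x')+2=14+2=16
L[19]='q': occ=3, LF[19]=C('q')+3=1+3=4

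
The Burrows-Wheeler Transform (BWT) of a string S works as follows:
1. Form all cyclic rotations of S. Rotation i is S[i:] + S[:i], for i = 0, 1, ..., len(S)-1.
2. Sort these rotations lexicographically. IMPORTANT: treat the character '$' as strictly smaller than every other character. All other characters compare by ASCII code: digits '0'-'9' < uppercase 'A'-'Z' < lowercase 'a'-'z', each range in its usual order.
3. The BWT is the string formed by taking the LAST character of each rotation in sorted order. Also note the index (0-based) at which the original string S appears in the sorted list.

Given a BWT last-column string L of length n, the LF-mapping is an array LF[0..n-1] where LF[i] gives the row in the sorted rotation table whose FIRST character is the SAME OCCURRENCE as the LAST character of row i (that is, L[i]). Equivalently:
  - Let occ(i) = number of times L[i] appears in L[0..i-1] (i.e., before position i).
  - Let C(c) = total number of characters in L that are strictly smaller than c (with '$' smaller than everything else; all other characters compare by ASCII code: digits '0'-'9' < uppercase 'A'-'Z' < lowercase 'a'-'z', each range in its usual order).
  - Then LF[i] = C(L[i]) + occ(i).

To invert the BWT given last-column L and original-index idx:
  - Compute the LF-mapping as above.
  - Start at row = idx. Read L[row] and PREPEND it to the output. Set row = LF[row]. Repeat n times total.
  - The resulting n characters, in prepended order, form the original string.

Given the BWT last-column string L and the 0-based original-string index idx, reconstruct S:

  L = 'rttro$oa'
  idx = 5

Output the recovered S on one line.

Answer: rotator$

Derivation:
LF mapping: 4 6 7 5 2 0 3 1
Walk LF starting at row 5, prepending L[row]:
  step 1: row=5, L[5]='$', prepend. Next row=LF[5]=0
  step 2: row=0, L[0]='r', prepend. Next row=LF[0]=4
  step 3: row=4, L[4]='o', prepend. Next row=LF[4]=2
  step 4: row=2, L[2]='t', prepend. Next row=LF[2]=7
  step 5: row=7, L[7]='a', prepend. Next row=LF[7]=1
  step 6: row=1, L[1]='t', prepend. Next row=LF[1]=6
  step 7: row=6, L[6]='o', prepend. Next row=LF[6]=3
  step 8: row=3, L[3]='r', prepend. Next row=LF[3]=5
Reversed output: rotator$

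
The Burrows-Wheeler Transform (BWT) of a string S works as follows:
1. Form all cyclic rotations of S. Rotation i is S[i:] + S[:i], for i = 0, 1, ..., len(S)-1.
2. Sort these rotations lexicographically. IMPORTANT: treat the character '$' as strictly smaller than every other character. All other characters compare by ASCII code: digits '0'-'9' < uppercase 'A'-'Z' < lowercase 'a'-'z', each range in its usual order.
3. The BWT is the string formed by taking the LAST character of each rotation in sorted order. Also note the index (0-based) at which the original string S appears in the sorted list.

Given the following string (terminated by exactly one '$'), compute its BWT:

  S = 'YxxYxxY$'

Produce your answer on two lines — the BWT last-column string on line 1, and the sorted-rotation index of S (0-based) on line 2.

All 8 rotations (rotation i = S[i:]+S[:i]):
  rot[0] = YxxYxxY$
  rot[1] = xxYxxY$Y
  rot[2] = xYxxY$Yx
  rot[3] = YxxY$Yxx
  rot[4] = xxY$YxxY
  rot[5] = xY$YxxYx
  rot[6] = Y$YxxYxx
  rot[7] = $YxxYxxY
Sorted (with $ < everything):
  sorted[0] = $YxxYxxY  (last char: 'Y')
  sorted[1] = Y$YxxYxx  (last char: 'x')
  sorted[2] = YxxY$Yxx  (last char: 'x')
  sorted[3] = YxxYxxY$  (last char: '$')
  sorted[4] = xY$YxxYx  (last char: 'x')
  sorted[5] = xYxxY$Yx  (last char: 'x')
  sorted[6] = xxY$YxxY  (last char: 'Y')
  sorted[7] = xxYxxY$Y  (last char: 'Y')
Last column: Yxx$xxYY
Original string S is at sorted index 3

Answer: Yxx$xxYY
3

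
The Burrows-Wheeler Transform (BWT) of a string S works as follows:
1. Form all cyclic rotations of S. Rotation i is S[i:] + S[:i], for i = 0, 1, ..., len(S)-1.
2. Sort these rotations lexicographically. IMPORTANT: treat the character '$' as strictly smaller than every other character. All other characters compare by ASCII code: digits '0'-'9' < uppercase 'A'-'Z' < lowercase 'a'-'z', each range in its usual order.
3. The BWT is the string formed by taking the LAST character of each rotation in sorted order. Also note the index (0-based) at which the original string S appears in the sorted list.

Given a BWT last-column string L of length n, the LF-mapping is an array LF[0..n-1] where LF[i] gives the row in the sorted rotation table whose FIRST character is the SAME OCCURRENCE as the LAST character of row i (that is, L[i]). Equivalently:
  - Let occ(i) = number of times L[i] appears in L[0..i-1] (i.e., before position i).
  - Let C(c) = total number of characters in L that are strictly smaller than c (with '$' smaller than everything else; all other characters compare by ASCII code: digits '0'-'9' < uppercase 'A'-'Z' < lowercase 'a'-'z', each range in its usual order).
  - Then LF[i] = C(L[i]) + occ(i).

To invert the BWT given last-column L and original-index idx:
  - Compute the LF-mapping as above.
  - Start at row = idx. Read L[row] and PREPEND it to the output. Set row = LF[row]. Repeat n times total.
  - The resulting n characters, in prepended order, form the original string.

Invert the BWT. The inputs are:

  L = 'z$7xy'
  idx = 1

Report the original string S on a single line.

LF mapping: 4 0 1 2 3
Walk LF starting at row 1, prepending L[row]:
  step 1: row=1, L[1]='$', prepend. Next row=LF[1]=0
  step 2: row=0, L[0]='z', prepend. Next row=LF[0]=4
  step 3: row=4, L[4]='y', prepend. Next row=LF[4]=3
  step 4: row=3, L[3]='x', prepend. Next row=LF[3]=2
  step 5: row=2, L[2]='7', prepend. Next row=LF[2]=1
Reversed output: 7xyz$

Answer: 7xyz$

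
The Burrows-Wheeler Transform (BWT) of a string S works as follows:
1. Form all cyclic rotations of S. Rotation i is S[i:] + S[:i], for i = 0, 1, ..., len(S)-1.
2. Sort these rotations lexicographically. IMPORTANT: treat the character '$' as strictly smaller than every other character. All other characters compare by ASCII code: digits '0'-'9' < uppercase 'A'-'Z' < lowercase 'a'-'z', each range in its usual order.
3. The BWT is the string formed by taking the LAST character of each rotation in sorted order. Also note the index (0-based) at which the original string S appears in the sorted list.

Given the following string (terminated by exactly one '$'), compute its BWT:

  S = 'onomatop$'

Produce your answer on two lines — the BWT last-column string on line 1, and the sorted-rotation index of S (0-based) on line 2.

Answer: pmoon$toa
5

Derivation:
All 9 rotations (rotation i = S[i:]+S[:i]):
  rot[0] = onomatop$
  rot[1] = nomatop$o
  rot[2] = omatop$on
  rot[3] = matop$ono
  rot[4] = atop$onom
  rot[5] = top$onoma
  rot[6] = op$onomat
  rot[7] = p$onomato
  rot[8] = $onomatop
Sorted (with $ < everything):
  sorted[0] = $onomatop  (last char: 'p')
  sorted[1] = atop$onom  (last char: 'm')
  sorted[2] = matop$ono  (last char: 'o')
  sorted[3] = nomatop$o  (last char: 'o')
  sorted[4] = omatop$on  (last char: 'n')
  sorted[5] = onomatop$  (last char: '$')
  sorted[6] = op$onomat  (last char: 't')
  sorted[7] = p$onomato  (last char: 'o')
  sorted[8] = top$onoma  (last char: 'a')
Last column: pmoon$toa
Original string S is at sorted index 5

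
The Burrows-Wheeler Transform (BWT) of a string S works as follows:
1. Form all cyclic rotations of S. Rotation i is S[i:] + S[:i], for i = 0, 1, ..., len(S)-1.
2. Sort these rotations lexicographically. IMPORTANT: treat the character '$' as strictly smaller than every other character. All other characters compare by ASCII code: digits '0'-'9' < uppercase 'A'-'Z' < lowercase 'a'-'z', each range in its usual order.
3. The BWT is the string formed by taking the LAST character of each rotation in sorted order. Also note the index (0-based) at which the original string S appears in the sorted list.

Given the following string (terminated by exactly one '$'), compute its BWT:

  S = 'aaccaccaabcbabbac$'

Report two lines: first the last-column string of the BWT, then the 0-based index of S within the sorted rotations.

All 18 rotations (rotation i = S[i:]+S[:i]):
  rot[0] = aaccaccaabcbabbac$
  rot[1] = accaccaabcbabbac$a
  rot[2] = ccaccaabcbabbac$aa
  rot[3] = caccaabcbabbac$aac
  rot[4] = accaabcbabbac$aacc
  rot[5] = ccaabcbabbac$aacca
  rot[6] = caabcbabbac$aaccac
  rot[7] = aabcbabbac$aaccacc
  rot[8] = abcbabbac$aaccacca
  rot[9] = bcbabbac$aaccaccaa
  rot[10] = cbabbac$aaccaccaab
  rot[11] = babbac$aaccaccaabc
  rot[12] = abbac$aaccaccaabcb
  rot[13] = bbac$aaccaccaabcba
  rot[14] = bac$aaccaccaabcbab
  rot[15] = ac$aaccaccaabcbabb
  rot[16] = c$aaccaccaabcbabba
  rot[17] = $aaccaccaabcbabbac
Sorted (with $ < everything):
  sorted[0] = $aaccaccaabcbabbac  (last char: 'c')
  sorted[1] = aabcbabbac$aaccacc  (last char: 'c')
  sorted[2] = aaccaccaabcbabbac$  (last char: '$')
  sorted[3] = abbac$aaccaccaabcb  (last char: 'b')
  sorted[4] = abcbabbac$aaccacca  (last char: 'a')
  sorted[5] = ac$aaccaccaabcbabb  (last char: 'b')
  sorted[6] = accaabcbabbac$aacc  (last char: 'c')
  sorted[7] = accaccaabcbabbac$a  (last char: 'a')
  sorted[8] = babbac$aaccaccaabc  (last char: 'c')
  sorted[9] = bac$aaccaccaabcbab  (last char: 'b')
  sorted[10] = bbac$aaccaccaabcba  (last char: 'a')
  sorted[11] = bcbabbac$aaccaccaa  (last char: 'a')
  sorted[12] = c$aaccaccaabcbabba  (last char: 'a')
  sorted[13] = caabcbabbac$aaccac  (last char: 'c')
  sorted[14] = caccaabcbabbac$aac  (last char: 'c')
  sorted[15] = cbabbac$aaccaccaab  (last char: 'b')
  sorted[16] = ccaabcbabbac$aacca  (last char: 'a')
  sorted[17] = ccaccaabcbabbac$aa  (last char: 'a')
Last column: cc$babcacbaaaccbaa
Original string S is at sorted index 2

Answer: cc$babcacbaaaccbaa
2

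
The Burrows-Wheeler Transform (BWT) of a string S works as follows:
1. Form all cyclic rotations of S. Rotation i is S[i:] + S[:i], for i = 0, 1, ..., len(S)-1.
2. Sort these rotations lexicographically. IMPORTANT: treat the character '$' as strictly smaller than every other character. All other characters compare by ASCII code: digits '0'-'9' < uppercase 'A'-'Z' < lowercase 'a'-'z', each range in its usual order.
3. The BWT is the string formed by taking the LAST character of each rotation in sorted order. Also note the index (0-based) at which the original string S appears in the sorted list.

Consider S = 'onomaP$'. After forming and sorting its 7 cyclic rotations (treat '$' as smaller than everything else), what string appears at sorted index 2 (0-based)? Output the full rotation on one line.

All 7 rotations (rotation i = S[i:]+S[:i]):
  rot[0] = onomaP$
  rot[1] = nomaP$o
  rot[2] = omaP$on
  rot[3] = maP$ono
  rot[4] = aP$onom
  rot[5] = P$onoma
  rot[6] = $onomaP
Sorted (with $ < everything):
  sorted[0] = $onomaP
  sorted[1] = P$onoma
  sorted[2] = aP$onom
  sorted[3] = maP$ono
  sorted[4] = nomaP$o
  sorted[5] = omaP$on
  sorted[6] = onomaP$
sorted[2] = aP$onom

Answer: aP$onom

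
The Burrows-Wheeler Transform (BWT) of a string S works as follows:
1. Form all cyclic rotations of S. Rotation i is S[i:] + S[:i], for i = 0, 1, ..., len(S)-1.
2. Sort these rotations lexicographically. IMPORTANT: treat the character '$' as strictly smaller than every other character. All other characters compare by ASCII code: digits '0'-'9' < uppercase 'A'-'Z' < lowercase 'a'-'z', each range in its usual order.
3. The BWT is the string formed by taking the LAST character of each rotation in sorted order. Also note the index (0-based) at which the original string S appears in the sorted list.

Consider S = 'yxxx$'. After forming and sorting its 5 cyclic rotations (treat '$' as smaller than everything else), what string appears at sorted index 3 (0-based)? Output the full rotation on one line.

Answer: xxx$y

Derivation:
All 5 rotations (rotation i = S[i:]+S[:i]):
  rot[0] = yxxx$
  rot[1] = xxx$y
  rot[2] = xx$yx
  rot[3] = x$yxx
  rot[4] = $yxxx
Sorted (with $ < everything):
  sorted[0] = $yxxx
  sorted[1] = x$yxx
  sorted[2] = xx$yx
  sorted[3] = xxx$y
  sorted[4] = yxxx$
sorted[3] = xxx$y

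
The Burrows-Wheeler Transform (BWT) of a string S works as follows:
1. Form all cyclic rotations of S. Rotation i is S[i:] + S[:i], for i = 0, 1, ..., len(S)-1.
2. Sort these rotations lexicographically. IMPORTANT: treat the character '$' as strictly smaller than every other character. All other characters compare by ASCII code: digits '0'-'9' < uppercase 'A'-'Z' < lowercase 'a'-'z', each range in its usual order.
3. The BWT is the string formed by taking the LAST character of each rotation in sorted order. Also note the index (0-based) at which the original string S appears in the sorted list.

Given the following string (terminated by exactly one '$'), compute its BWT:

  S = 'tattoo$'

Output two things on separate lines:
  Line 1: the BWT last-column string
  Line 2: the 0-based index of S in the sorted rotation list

Answer: otot$ta
4

Derivation:
All 7 rotations (rotation i = S[i:]+S[:i]):
  rot[0] = tattoo$
  rot[1] = attoo$t
  rot[2] = ttoo$ta
  rot[3] = too$tat
  rot[4] = oo$tatt
  rot[5] = o$tatto
  rot[6] = $tattoo
Sorted (with $ < everything):
  sorted[0] = $tattoo  (last char: 'o')
  sorted[1] = attoo$t  (last char: 't')
  sorted[2] = o$tatto  (last char: 'o')
  sorted[3] = oo$tatt  (last char: 't')
  sorted[4] = tattoo$  (last char: '$')
  sorted[5] = too$tat  (last char: 't')
  sorted[6] = ttoo$ta  (last char: 'a')
Last column: otot$ta
Original string S is at sorted index 4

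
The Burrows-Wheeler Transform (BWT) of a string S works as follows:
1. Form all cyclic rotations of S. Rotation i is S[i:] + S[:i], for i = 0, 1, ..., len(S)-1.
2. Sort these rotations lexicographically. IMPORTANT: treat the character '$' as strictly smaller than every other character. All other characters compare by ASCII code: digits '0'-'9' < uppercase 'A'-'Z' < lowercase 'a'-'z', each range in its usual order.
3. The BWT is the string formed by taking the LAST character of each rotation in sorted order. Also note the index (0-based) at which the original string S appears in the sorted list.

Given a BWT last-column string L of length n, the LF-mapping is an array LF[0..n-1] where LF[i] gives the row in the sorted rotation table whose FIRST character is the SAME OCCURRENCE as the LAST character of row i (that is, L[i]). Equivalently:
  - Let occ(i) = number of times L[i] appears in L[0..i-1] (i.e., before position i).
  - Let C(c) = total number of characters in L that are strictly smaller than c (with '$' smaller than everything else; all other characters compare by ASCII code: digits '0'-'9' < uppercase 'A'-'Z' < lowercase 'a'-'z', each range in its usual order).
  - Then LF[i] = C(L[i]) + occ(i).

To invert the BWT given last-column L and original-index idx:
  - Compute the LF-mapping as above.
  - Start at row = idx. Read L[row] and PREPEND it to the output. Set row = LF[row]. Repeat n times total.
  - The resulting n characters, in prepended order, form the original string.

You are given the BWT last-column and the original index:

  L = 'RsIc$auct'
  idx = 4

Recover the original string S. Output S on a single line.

Answer: cactusIR$

Derivation:
LF mapping: 2 6 1 4 0 3 8 5 7
Walk LF starting at row 4, prepending L[row]:
  step 1: row=4, L[4]='$', prepend. Next row=LF[4]=0
  step 2: row=0, L[0]='R', prepend. Next row=LF[0]=2
  step 3: row=2, L[2]='I', prepend. Next row=LF[2]=1
  step 4: row=1, L[1]='s', prepend. Next row=LF[1]=6
  step 5: row=6, L[6]='u', prepend. Next row=LF[6]=8
  step 6: row=8, L[8]='t', prepend. Next row=LF[8]=7
  step 7: row=7, L[7]='c', prepend. Next row=LF[7]=5
  step 8: row=5, L[5]='a', prepend. Next row=LF[5]=3
  step 9: row=3, L[3]='c', prepend. Next row=LF[3]=4
Reversed output: cactusIR$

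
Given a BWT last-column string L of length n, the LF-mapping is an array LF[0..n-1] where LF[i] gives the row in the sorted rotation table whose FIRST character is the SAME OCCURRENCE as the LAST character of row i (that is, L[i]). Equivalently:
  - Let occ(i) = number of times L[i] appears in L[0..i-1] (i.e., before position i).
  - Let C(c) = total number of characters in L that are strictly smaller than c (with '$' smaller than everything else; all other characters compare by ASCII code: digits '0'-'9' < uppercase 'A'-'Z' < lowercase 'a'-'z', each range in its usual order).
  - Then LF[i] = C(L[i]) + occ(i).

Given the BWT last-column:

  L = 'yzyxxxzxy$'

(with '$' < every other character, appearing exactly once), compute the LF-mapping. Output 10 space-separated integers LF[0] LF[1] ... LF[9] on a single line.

Answer: 5 8 6 1 2 3 9 4 7 0

Derivation:
Char counts: '$':1, 'x':4, 'y':3, 'z':2
C (first-col start): C('$')=0, C('x')=1, C('y')=5, C('z')=8
L[0]='y': occ=0, LF[0]=C('y')+0=5+0=5
L[1]='z': occ=0, LF[1]=C('z')+0=8+0=8
L[2]='y': occ=1, LF[2]=C('y')+1=5+1=6
L[3]='x': occ=0, LF[3]=C('x')+0=1+0=1
L[4]='x': occ=1, LF[4]=C('x')+1=1+1=2
L[5]='x': occ=2, LF[5]=C('x')+2=1+2=3
L[6]='z': occ=1, LF[6]=C('z')+1=8+1=9
L[7]='x': occ=3, LF[7]=C('x')+3=1+3=4
L[8]='y': occ=2, LF[8]=C('y')+2=5+2=7
L[9]='$': occ=0, LF[9]=C('$')+0=0+0=0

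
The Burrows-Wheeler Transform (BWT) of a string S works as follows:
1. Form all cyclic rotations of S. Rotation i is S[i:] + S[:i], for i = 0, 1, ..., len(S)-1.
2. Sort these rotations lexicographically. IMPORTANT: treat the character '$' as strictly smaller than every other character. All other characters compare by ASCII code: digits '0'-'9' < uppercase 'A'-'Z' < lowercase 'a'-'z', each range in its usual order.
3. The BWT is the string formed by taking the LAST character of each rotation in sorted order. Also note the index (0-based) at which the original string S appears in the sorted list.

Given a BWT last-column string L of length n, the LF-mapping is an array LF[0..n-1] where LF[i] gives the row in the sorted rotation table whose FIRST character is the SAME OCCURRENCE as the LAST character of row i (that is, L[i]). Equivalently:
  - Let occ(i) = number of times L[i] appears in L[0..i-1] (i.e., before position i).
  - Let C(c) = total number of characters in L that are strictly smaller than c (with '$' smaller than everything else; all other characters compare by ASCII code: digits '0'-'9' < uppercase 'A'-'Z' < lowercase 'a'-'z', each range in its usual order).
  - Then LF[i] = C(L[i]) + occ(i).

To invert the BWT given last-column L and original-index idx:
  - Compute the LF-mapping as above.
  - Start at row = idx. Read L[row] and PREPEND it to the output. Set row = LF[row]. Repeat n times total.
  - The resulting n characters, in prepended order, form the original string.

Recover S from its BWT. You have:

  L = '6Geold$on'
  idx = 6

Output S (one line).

Answer: noodleG6$

Derivation:
LF mapping: 1 2 4 7 5 3 0 8 6
Walk LF starting at row 6, prepending L[row]:
  step 1: row=6, L[6]='$', prepend. Next row=LF[6]=0
  step 2: row=0, L[0]='6', prepend. Next row=LF[0]=1
  step 3: row=1, L[1]='G', prepend. Next row=LF[1]=2
  step 4: row=2, L[2]='e', prepend. Next row=LF[2]=4
  step 5: row=4, L[4]='l', prepend. Next row=LF[4]=5
  step 6: row=5, L[5]='d', prepend. Next row=LF[5]=3
  step 7: row=3, L[3]='o', prepend. Next row=LF[3]=7
  step 8: row=7, L[7]='o', prepend. Next row=LF[7]=8
  step 9: row=8, L[8]='n', prepend. Next row=LF[8]=6
Reversed output: noodleG6$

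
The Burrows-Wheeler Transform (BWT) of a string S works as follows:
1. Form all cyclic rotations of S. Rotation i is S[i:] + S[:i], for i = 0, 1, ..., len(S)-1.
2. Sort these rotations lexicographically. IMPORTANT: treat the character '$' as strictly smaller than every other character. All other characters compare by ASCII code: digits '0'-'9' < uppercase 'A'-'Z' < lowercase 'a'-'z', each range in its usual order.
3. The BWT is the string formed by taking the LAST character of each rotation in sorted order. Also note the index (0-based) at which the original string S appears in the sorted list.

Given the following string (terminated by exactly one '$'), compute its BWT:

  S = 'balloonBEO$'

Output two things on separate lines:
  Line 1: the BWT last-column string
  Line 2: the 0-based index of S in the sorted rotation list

Answer: OnBEb$alool
5

Derivation:
All 11 rotations (rotation i = S[i:]+S[:i]):
  rot[0] = balloonBEO$
  rot[1] = alloonBEO$b
  rot[2] = lloonBEO$ba
  rot[3] = loonBEO$bal
  rot[4] = oonBEO$ball
  rot[5] = onBEO$ballo
  rot[6] = nBEO$balloo
  rot[7] = BEO$balloon
  rot[8] = EO$balloonB
  rot[9] = O$balloonBE
  rot[10] = $balloonBEO
Sorted (with $ < everything):
  sorted[0] = $balloonBEO  (last char: 'O')
  sorted[1] = BEO$balloon  (last char: 'n')
  sorted[2] = EO$balloonB  (last char: 'B')
  sorted[3] = O$balloonBE  (last char: 'E')
  sorted[4] = alloonBEO$b  (last char: 'b')
  sorted[5] = balloonBEO$  (last char: '$')
  sorted[6] = lloonBEO$ba  (last char: 'a')
  sorted[7] = loonBEO$bal  (last char: 'l')
  sorted[8] = nBEO$balloo  (last char: 'o')
  sorted[9] = onBEO$ballo  (last char: 'o')
  sorted[10] = oonBEO$ball  (last char: 'l')
Last column: OnBEb$alool
Original string S is at sorted index 5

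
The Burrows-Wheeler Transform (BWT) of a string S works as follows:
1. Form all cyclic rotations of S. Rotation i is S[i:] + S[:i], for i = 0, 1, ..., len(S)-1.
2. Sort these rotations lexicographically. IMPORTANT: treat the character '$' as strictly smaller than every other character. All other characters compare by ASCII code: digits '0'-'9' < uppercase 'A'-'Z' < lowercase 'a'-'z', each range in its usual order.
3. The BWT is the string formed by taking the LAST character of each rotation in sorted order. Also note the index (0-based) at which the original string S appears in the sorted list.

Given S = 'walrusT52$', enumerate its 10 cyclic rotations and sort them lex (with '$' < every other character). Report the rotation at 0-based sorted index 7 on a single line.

Answer: sT52$walru

Derivation:
All 10 rotations (rotation i = S[i:]+S[:i]):
  rot[0] = walrusT52$
  rot[1] = alrusT52$w
  rot[2] = lrusT52$wa
  rot[3] = rusT52$wal
  rot[4] = usT52$walr
  rot[5] = sT52$walru
  rot[6] = T52$walrus
  rot[7] = 52$walrusT
  rot[8] = 2$walrusT5
  rot[9] = $walrusT52
Sorted (with $ < everything):
  sorted[0] = $walrusT52
  sorted[1] = 2$walrusT5
  sorted[2] = 52$walrusT
  sorted[3] = T52$walrus
  sorted[4] = alrusT52$w
  sorted[5] = lrusT52$wa
  sorted[6] = rusT52$wal
  sorted[7] = sT52$walru
  sorted[8] = usT52$walr
  sorted[9] = walrusT52$
sorted[7] = sT52$walru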